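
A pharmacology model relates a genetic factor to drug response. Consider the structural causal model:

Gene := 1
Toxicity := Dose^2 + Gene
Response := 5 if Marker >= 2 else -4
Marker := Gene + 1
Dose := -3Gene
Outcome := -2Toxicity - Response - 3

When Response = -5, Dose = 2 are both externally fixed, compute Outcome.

-8

The joint intervention fixes Response = -5, Dose = 2, removing each variable's own equation.
Toxicity = Dose^2 + Gene  [with Dose=2, Gene=1]  = 5
Outcome = -2Toxicity - Response - 3  [with Toxicity=5, Response=-5]  = -8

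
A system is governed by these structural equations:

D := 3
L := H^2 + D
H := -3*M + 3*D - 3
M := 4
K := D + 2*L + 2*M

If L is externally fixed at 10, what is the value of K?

31

Intervening sets L = 10 and removes its equation (L := H^2 + D).
K = D + 2*L + 2*M  [with D=3, L=10, M=4]  = 31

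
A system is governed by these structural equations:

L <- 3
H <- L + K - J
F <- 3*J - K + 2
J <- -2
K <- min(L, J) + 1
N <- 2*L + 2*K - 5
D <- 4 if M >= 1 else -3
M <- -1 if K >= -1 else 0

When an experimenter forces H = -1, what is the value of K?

-1

Under do(H=-1), the mechanism H <- L + K - J is discarded; H is fixed at -1.
Since K is not a descendant of the intervened variable, it is unaffected.
K = min(L, J) + 1  [with L=3, J=-2]  = -1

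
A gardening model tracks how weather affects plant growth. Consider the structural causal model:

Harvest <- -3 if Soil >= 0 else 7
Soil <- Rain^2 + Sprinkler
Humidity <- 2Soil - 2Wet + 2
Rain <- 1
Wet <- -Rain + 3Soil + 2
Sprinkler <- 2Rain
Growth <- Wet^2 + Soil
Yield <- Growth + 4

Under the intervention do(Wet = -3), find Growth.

12

Intervening sets Wet = -3 and removes its equation (Wet <- -Rain + 3Soil + 2).
Sprinkler = 2Rain  [with Rain=1]  = 2
Soil = Rain^2 + Sprinkler  [with Rain=1, Sprinkler=2]  = 3
Growth = Wet^2 + Soil  [with Wet=-3, Soil=3]  = 12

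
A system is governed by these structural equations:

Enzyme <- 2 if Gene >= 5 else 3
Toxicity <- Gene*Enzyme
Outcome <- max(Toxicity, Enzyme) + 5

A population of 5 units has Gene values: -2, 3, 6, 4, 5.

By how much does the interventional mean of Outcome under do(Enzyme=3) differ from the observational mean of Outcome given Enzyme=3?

do(Enzyme=3) breaks Enzyme's dependence on Gene. With Enzyme=3 fixed, Outcome across the units is 8, 14, 23, 17, 20, mean 16.4.
E[Outcome|Enzyme=3] averages over only the 3 units with Enzyme=3 (Gene = -2, 3, 4): Outcome = 8, 14, 17, mean 13.
Difference = 16.4 − 13 = 3.4.

3.4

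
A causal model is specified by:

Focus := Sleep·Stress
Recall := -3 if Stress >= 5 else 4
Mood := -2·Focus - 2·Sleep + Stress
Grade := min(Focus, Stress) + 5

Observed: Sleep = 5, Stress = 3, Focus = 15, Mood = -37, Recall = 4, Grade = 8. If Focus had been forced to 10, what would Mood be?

The intervention breaks the incoming arrows to Focus: Focus := Sleep·Stress no longer applies, and Focus = 10.
Mood = -2·Focus - 2·Sleep + Stress  [with Focus=10, Sleep=5, Stress=3]  = -27

-27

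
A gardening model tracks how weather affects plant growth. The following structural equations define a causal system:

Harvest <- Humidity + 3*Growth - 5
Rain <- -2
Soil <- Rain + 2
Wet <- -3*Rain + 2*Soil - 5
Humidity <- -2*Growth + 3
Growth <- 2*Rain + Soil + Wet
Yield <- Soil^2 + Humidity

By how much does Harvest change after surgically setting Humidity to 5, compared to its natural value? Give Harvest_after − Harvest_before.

-4

Under do(Humidity=5), the mechanism Humidity <- -2*Growth + 3 is discarded; Humidity is fixed at 5.
Soil = Rain + 2  [with Rain=-2]  = 0
Wet = -3*Rain + 2*Soil - 5  [with Rain=-2, Soil=0]  = 1
Growth = 2*Rain + Soil + Wet  [with Rain=-2, Soil=0, Wet=1]  = -3
Harvest = Humidity + 3*Growth - 5  [with Humidity=5, Growth=-3]  = -9
Without intervention: Soil = Rain + 2  [with Rain=-2]  = 0; Wet = -3*Rain + 2*Soil - 5  [with Rain=-2, Soil=0]  = 1; Growth = 2*Rain + Soil + Wet  [with Rain=-2, Soil=0, Wet=1]  = -3; Humidity = -2*Growth + 3  [with Growth=-3]  = 9; Harvest = Humidity + 3*Growth - 5  [with Humidity=9, Growth=-3]  = -5.
Change = -9 − (-5) = -4.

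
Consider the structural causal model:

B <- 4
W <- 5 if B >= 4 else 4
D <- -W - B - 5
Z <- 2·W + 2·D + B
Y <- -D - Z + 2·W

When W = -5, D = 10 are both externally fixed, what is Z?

Setting W = -5, D = 10 by intervention discards those variables' equations.
Z = 2·W + 2·D + B  [with W=-5, D=10, B=4]  = 14

14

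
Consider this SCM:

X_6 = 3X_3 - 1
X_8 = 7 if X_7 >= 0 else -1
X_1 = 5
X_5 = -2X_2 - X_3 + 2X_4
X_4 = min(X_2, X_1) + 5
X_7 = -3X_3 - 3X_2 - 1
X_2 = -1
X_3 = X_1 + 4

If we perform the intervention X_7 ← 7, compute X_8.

7

do(X_7=7) replaces the equation X_7 = -3X_3 - 3X_2 - 1 with the constant X_7 = 7.
X_8 = 7 if X_7 >= 0 else -1  [with X_7=7]  = 7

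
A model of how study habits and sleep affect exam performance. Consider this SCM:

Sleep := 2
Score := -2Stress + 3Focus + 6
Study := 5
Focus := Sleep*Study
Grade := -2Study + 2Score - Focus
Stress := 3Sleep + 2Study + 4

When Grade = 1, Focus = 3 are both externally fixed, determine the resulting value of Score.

Setting Grade = 1, Focus = 3 by intervention discards those variables' equations.
Stress = 3Sleep + 2Study + 4  [with Sleep=2, Study=5]  = 20
Score = -2Stress + 3Focus + 6  [with Stress=20, Focus=3]  = -25

-25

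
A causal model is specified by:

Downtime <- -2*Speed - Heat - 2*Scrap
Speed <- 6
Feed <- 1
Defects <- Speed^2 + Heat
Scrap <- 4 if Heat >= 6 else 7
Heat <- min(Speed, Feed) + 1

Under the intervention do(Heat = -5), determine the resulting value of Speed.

6

Under do(Heat=-5), the mechanism Heat <- min(Speed, Feed) + 1 is discarded; Heat is fixed at -5.
Speed is not downstream of the intervention, so its value is determined by the original equations.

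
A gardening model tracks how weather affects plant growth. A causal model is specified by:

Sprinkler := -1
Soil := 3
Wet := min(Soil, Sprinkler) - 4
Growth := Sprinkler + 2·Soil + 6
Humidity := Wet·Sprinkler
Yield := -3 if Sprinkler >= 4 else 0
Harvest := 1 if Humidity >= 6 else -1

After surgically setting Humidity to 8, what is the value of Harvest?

1

Under do(Humidity=8), the mechanism Humidity := Wet·Sprinkler is discarded; Humidity is fixed at 8.
Harvest = 1 if Humidity >= 6 else -1  [with Humidity=8]  = 1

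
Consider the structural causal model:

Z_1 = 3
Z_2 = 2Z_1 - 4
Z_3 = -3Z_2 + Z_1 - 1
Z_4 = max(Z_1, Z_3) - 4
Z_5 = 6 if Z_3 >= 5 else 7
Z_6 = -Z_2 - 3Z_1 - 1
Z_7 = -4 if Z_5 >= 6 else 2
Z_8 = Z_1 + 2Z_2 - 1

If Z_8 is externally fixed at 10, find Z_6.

-12

The intervention breaks the incoming arrows to Z_8: Z_8 = Z_1 + 2Z_2 - 1 no longer applies, and Z_8 = 10.
Z_6 is not downstream of the intervention, so its value is determined by the original equations.
Z_2 = 2Z_1 - 4  [with Z_1=3]  = 2
Z_6 = -Z_2 - 3Z_1 - 1  [with Z_2=2, Z_1=3]  = -12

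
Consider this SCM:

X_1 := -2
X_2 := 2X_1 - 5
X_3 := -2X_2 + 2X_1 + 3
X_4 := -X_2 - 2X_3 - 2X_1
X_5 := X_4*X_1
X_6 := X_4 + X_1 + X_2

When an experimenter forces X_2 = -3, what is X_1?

-2

Under do(X_2=-3), the mechanism X_2 := 2X_1 - 5 is discarded; X_2 is fixed at -3.
X_1 is not downstream of the intervention, so its value is determined by the original equations.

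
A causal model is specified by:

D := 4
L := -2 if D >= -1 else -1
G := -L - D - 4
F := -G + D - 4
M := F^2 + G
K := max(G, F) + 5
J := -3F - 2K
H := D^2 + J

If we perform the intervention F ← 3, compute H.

-9

do(F=3) replaces the equation F := -G + D - 4 with the constant F = 3.
L = -2 if D >= -1 else -1  [with D=4]  = -2
G = -L - D - 4  [with L=-2, D=4]  = -6
K = max(G, F) + 5  [with G=-6, F=3]  = 8
J = -3F - 2K  [with F=3, K=8]  = -25
H = D^2 + J  [with D=4, J=-25]  = -9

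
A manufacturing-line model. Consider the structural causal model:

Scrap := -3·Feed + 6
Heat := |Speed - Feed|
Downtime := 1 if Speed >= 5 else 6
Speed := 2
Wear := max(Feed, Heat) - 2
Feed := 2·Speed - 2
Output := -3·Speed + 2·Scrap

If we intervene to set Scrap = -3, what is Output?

-12

The intervention breaks the incoming arrows to Scrap: Scrap := -3·Feed + 6 no longer applies, and Scrap = -3.
Output = -3·Speed + 2·Scrap  [with Speed=2, Scrap=-3]  = -12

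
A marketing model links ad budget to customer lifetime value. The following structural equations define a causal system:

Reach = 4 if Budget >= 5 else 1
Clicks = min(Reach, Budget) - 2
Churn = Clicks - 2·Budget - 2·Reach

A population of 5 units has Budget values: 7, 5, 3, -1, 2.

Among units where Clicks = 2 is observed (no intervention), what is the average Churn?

E[Churn|Clicks=2] averages over only the 2 units with Clicks=2 (Budget = 7, 5): Churn = -20, -16, mean -18.

-18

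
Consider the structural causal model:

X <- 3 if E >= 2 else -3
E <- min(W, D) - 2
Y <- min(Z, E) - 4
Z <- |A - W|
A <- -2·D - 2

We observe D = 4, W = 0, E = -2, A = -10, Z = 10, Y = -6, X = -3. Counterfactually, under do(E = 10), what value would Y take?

6

The intervention breaks the incoming arrows to E: E <- min(W, D) - 2 no longer applies, and E = 10.
A = -2·D - 2  [with D=4]  = -10
Z = |A - W|  [with A=-10, W=0]  = 10
Y = min(Z, E) - 4  [with Z=10, E=10]  = 6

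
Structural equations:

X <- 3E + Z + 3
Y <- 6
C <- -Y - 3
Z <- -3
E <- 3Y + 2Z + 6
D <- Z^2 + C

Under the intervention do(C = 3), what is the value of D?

12

The intervention breaks the incoming arrows to C: C <- -Y - 3 no longer applies, and C = 3.
D = Z^2 + C  [with Z=-3, C=3]  = 12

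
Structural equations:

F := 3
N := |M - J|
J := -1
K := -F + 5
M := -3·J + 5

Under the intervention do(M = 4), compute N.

5

The intervention breaks the incoming arrows to M: M := -3·J + 5 no longer applies, and M = 4.
N = |M - J|  [with M=4, J=-1]  = 5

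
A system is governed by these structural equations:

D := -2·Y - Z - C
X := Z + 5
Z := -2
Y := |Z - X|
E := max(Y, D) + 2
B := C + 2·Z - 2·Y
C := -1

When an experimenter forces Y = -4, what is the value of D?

Under do(Y=-4), the mechanism Y := |Z - X| is discarded; Y is fixed at -4.
D = -2·Y - Z - C  [with Y=-4, Z=-2, C=-1]  = 11

11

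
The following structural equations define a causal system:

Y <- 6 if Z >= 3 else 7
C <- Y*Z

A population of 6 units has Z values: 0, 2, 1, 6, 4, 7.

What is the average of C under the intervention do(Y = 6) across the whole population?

do(Y=6) breaks Y's dependence on Z. With Y=6 fixed, C across the units is 0, 12, 6, 36, 24, 42, mean 20.

20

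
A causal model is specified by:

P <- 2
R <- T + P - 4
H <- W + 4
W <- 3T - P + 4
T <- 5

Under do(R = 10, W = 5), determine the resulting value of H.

Setting R = 10, W = 5 by intervention discards those variables' equations.
H = W + 4  [with W=5]  = 9

9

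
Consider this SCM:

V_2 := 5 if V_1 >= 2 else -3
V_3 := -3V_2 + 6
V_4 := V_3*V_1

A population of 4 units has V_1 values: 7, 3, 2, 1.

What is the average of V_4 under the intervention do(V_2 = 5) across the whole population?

do(V_2=5) breaks V_2's dependence on V_1. With V_2=5 fixed, V_4 across the units is -63, -27, -18, -9, mean -29.25.

-29.25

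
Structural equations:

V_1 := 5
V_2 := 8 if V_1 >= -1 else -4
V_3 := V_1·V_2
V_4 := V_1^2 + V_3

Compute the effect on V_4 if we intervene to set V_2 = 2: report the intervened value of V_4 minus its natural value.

-30

Under do(V_2=2), the mechanism V_2 := 8 if V_1 >= -1 else -4 is discarded; V_2 is fixed at 2.
V_3 = V_1·V_2  [with V_1=5, V_2=2]  = 10
V_4 = V_1^2 + V_3  [with V_1=5, V_3=10]  = 35
Without intervention: V_2 = 8 if V_1 >= -1 else -4  [with V_1=5]  = 8; V_3 = V_1·V_2  [with V_1=5, V_2=8]  = 40; V_4 = V_1^2 + V_3  [with V_1=5, V_3=40]  = 65.
Change = 35 − 65 = -30.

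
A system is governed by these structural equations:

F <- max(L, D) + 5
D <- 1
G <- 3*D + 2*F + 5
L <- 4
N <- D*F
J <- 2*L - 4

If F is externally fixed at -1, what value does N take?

do(F=-1) replaces the equation F <- max(L, D) + 5 with the constant F = -1.
N = D*F  [with D=1, F=-1]  = -1

-1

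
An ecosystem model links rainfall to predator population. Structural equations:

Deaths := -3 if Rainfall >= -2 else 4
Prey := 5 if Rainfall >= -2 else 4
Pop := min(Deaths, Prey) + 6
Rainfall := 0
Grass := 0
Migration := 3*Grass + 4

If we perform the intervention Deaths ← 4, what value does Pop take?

10

Under do(Deaths=4), the mechanism Deaths := -3 if Rainfall >= -2 else 4 is discarded; Deaths is fixed at 4.
Prey = 5 if Rainfall >= -2 else 4  [with Rainfall=0]  = 5
Pop = min(Deaths, Prey) + 6  [with Deaths=4, Prey=5]  = 10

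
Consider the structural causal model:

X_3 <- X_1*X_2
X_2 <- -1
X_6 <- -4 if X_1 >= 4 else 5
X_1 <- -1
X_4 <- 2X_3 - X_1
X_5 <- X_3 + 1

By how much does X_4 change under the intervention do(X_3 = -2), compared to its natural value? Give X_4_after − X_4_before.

The intervention breaks the incoming arrows to X_3: X_3 <- X_1*X_2 no longer applies, and X_3 = -2.
X_4 = 2X_3 - X_1  [with X_3=-2, X_1=-1]  = -3
Without intervention: X_3 = X_1*X_2  [with X_1=-1, X_2=-1]  = 1; X_4 = 2X_3 - X_1  [with X_3=1, X_1=-1]  = 3.
Change = -3 − 3 = -6.

-6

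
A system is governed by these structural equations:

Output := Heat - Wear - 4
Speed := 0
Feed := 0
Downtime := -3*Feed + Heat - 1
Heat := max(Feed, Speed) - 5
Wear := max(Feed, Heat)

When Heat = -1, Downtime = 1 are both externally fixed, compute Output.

The joint intervention fixes Heat = -1, Downtime = 1, removing each variable's own equation.
Wear = max(Feed, Heat)  [with Feed=0, Heat=-1]  = 0
Output = Heat - Wear - 4  [with Heat=-1, Wear=0]  = -5

-5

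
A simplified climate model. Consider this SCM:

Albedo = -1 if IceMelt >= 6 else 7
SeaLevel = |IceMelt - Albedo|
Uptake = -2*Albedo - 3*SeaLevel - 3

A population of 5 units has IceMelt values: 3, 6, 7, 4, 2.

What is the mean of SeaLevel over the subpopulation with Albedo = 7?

4

Conditioning on Albedo=7 selects the 3 unit(s) with IceMelt ∈ {3, 4, 2}. Their SeaLevel values: 4, 3, 5. Mean = 4.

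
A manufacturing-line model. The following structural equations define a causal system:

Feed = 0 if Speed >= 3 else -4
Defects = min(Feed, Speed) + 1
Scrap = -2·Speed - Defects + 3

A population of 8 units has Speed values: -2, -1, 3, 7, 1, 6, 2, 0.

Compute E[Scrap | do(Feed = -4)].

Every unit gets Feed=-4 under the intervention. Scrap values become 10, 8, 0, -8, 4, -6, 2, 6; E[Scrap|do(Feed=-4)] = 2.

2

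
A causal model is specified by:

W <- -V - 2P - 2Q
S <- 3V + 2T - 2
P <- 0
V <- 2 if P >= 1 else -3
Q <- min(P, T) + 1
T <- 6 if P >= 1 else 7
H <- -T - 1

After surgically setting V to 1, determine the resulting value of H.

-8

Under do(V=1), the mechanism V <- 2 if P >= 1 else -3 is discarded; V is fixed at 1.
No directed path runs from V to H, so H keeps its natural value.
T = 6 if P >= 1 else 7  [with P=0]  = 7
H = -T - 1  [with T=7]  = -8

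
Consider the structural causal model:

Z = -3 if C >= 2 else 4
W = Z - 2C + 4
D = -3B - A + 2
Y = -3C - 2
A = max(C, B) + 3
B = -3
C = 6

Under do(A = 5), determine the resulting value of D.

6

The intervention breaks the incoming arrows to A: A = max(C, B) + 3 no longer applies, and A = 5.
D = -3B - A + 2  [with B=-3, A=5]  = 6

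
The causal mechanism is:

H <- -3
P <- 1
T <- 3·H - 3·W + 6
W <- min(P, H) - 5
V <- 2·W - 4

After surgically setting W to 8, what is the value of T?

The intervention breaks the incoming arrows to W: W <- min(P, H) - 5 no longer applies, and W = 8.
T = 3·H - 3·W + 6  [with H=-3, W=8]  = -27

-27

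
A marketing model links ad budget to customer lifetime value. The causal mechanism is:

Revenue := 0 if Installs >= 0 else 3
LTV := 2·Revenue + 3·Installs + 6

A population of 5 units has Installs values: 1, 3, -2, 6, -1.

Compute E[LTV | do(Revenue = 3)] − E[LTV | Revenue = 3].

The intervention sets Revenue=3 in all 5 units regardless of Installs. Recomputing LTV per unit gives 15, 21, 6, 30, 9; average 16.2.
Conditioning on Revenue=3 selects the 2 unit(s) with Installs ∈ {-2, -1}. Their LTV values: 6, 9. Mean = 7.5.
Difference = 16.2 − 7.5 = 8.7.

8.7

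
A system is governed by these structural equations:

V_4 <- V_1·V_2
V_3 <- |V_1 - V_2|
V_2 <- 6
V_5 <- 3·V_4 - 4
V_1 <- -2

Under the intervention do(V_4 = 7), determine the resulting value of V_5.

17

Intervening sets V_4 = 7 and removes its equation (V_4 <- V_1·V_2).
V_5 = 3·V_4 - 4  [with V_4=7]  = 17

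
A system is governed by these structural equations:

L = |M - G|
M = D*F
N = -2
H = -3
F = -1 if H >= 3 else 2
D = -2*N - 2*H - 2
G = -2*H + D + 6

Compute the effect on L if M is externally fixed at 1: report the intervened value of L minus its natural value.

Intervening sets M = 1 and removes its equation (M = D*F).
D = -2*N - 2*H - 2  [with N=-2, H=-3]  = 8
G = -2*H + D + 6  [with H=-3, D=8]  = 20
L = |M - G|  [with M=1, G=20]  = 19
Without intervention: D = -2*N - 2*H - 2  [with N=-2, H=-3]  = 8; G = -2*H + D + 6  [with H=-3, D=8]  = 20; F = -1 if H >= 3 else 2  [with H=-3]  = 2; M = D*F  [with D=8, F=2]  = 16; L = |M - G|  [with M=16, G=20]  = 4.
Change = 19 − 4 = 15.

15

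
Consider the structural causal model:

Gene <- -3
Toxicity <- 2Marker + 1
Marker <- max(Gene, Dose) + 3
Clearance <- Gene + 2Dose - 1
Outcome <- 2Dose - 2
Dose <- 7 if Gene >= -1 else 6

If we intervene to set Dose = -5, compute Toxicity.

1

Under do(Dose=-5), the mechanism Dose <- 7 if Gene >= -1 else 6 is discarded; Dose is fixed at -5.
Marker = max(Gene, Dose) + 3  [with Gene=-3, Dose=-5]  = 0
Toxicity = 2Marker + 1  [with Marker=0]  = 1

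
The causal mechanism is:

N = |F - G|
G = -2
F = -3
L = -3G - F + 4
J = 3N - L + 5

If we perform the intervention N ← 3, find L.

13

The intervention breaks the incoming arrows to N: N = |F - G| no longer applies, and N = 3.
L is not downstream of the intervention, so its value is determined by the original equations.
L = -3G - F + 4  [with G=-2, F=-3]  = 13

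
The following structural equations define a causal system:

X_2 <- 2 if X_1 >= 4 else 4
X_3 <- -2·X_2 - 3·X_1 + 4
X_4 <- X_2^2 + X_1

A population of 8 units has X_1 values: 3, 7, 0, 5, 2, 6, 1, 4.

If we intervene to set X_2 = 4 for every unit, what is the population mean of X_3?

-14.5

Under do(X_2=4), X_2's equation is replaced by X_2=4 for every unit. Per-unit X_3: -13, -25, -4, -19, -10, -22, -7, -16. Mean = -14.5.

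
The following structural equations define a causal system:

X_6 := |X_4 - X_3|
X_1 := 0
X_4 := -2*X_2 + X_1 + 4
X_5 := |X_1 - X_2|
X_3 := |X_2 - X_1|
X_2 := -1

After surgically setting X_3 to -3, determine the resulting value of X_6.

9

The intervention breaks the incoming arrows to X_3: X_3 := |X_2 - X_1| no longer applies, and X_3 = -3.
X_4 = -2*X_2 + X_1 + 4  [with X_2=-1, X_1=0]  = 6
X_6 = |X_4 - X_3|  [with X_4=6, X_3=-3]  = 9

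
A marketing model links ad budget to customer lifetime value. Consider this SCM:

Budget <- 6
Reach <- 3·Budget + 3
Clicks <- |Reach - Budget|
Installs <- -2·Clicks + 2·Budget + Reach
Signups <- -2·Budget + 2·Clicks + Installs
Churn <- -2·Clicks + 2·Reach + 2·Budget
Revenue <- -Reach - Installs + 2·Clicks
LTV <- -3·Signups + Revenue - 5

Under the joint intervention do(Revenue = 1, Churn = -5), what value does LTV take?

Under do(Revenue = 1, Churn = -5), each intervened variable's structural equation is replaced by its fixed value.
Reach = 3·Budget + 3  [with Budget=6]  = 21
Clicks = |Reach - Budget|  [with Reach=21, Budget=6]  = 15
Installs = -2·Clicks + 2·Budget + Reach  [with Clicks=15, Budget=6, Reach=21]  = 3
Signups = -2·Budget + 2·Clicks + Installs  [with Budget=6, Clicks=15, Installs=3]  = 21
LTV = -3·Signups + Revenue - 5  [with Signups=21, Revenue=1]  = -67

-67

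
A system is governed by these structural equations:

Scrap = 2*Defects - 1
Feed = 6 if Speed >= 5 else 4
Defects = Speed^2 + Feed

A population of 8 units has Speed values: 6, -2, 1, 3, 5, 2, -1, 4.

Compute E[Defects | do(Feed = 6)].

18

The intervention sets Feed=6 in all 8 units regardless of Speed. Recomputing Defects per unit gives 42, 10, 7, 15, 31, 10, 7, 22; average 18.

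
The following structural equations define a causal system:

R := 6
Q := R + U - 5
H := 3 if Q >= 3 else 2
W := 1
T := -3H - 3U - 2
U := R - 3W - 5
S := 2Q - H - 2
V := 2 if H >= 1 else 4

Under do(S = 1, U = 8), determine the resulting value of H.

3

Under do(S = 1, U = 8), each intervened variable's structural equation is replaced by its fixed value.
Q = R + U - 5  [with R=6, U=8]  = 9
H = 3 if Q >= 3 else 2  [with Q=9]  = 3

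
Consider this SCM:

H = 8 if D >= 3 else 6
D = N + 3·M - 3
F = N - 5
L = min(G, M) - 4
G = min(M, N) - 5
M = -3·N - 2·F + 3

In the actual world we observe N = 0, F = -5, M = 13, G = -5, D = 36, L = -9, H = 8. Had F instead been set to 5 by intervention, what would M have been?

The intervention breaks the incoming arrows to F: F = N - 5 no longer applies, and F = 5.
M = -3·N - 2·F + 3  [with N=0, F=5]  = -7

-7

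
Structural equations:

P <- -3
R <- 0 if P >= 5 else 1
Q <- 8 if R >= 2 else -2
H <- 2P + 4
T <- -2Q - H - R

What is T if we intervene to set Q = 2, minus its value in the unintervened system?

-8

do(Q=2) replaces the equation Q <- 8 if R >= 2 else -2 with the constant Q = 2.
R = 0 if P >= 5 else 1  [with P=-3]  = 1
H = 2P + 4  [with P=-3]  = -2
T = -2Q - H - R  [with Q=2, H=-2, R=1]  = -3
Without intervention: R = 0 if P >= 5 else 1  [with P=-3]  = 1; Q = 8 if R >= 2 else -2  [with R=1]  = -2; H = 2P + 4  [with P=-3]  = -2; T = -2Q - H - R  [with Q=-2, H=-2, R=1]  = 5.
Change = -3 − 5 = -8.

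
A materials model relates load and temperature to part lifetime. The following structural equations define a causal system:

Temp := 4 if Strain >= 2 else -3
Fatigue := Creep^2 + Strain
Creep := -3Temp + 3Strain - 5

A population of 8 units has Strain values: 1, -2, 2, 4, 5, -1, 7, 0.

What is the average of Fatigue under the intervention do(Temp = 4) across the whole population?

Every unit gets Temp=4 under the intervention. Fatigue values become 197, 527, 123, 29, 9, 399, 23, 289; E[Fatigue|do(Temp=4)] = 199.5.

199.5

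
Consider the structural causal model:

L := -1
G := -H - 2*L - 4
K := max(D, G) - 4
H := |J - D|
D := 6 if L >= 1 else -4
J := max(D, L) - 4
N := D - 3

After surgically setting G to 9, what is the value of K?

The intervention breaks the incoming arrows to G: G := -H - 2*L - 4 no longer applies, and G = 9.
D = 6 if L >= 1 else -4  [with L=-1]  = -4
K = max(D, G) - 4  [with D=-4, G=9]  = 5

5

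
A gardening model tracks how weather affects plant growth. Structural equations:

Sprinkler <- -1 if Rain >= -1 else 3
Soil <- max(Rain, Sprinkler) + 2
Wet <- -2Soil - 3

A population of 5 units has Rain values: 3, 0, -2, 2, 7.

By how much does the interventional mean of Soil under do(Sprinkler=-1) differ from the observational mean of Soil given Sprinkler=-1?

The intervention sets Sprinkler=-1 in all 5 units regardless of Rain. Recomputing Soil per unit gives 5, 2, 1, 4, 9; average 4.2.
Conditioning on Sprinkler=-1 selects the 4 unit(s) with Rain ∈ {3, 0, 2, 7}. Their Soil values: 5, 2, 4, 9. Mean = 5.
Difference = 4.2 − 5 = -0.8.

-0.8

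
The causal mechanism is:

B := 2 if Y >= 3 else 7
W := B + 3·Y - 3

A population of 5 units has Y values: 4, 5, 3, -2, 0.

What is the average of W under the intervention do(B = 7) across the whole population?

Under do(B=7), B's equation is replaced by B=7 for every unit. Per-unit W: 16, 19, 13, -2, 4. Mean = 10.

10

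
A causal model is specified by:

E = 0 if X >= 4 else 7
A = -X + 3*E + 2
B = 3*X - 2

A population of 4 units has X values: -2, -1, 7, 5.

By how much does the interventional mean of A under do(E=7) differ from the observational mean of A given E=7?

Every unit gets E=7 under the intervention. A values become 25, 24, 16, 18; E[A|do(E=7)] = 20.75.
Conditioning on E=7 selects the 2 unit(s) with X ∈ {-2, -1}. Their A values: 25, 24. Mean = 24.5.
Difference = 20.75 − 24.5 = -3.75.

-3.75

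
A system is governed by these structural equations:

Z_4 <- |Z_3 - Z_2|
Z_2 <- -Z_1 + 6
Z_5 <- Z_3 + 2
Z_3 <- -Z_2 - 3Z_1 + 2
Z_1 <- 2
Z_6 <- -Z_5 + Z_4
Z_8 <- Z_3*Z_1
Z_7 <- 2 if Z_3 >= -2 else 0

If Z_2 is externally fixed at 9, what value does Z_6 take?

Under do(Z_2=9), the mechanism Z_2 <- -Z_1 + 6 is discarded; Z_2 is fixed at 9.
Z_3 = -Z_2 - 3Z_1 + 2  [with Z_2=9, Z_1=2]  = -13
Z_4 = |Z_3 - Z_2|  [with Z_3=-13, Z_2=9]  = 22
Z_5 = Z_3 + 2  [with Z_3=-13]  = -11
Z_6 = -Z_5 + Z_4  [with Z_5=-11, Z_4=22]  = 33

33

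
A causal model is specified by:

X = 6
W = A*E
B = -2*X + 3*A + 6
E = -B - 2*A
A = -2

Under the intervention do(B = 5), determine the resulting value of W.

2

do(B=5) replaces the equation B = -2*X + 3*A + 6 with the constant B = 5.
E = -B - 2*A  [with B=5, A=-2]  = -1
W = A*E  [with A=-2, E=-1]  = 2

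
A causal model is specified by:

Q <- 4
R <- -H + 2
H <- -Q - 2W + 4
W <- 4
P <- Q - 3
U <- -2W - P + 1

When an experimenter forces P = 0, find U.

Under do(P=0), the mechanism P <- Q - 3 is discarded; P is fixed at 0.
U = -2W - P + 1  [with W=4, P=0]  = -7

-7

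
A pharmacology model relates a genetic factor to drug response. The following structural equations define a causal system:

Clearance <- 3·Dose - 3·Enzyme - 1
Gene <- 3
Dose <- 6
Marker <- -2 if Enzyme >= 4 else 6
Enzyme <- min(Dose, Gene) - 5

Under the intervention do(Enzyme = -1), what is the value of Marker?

6

The intervention breaks the incoming arrows to Enzyme: Enzyme <- min(Dose, Gene) - 5 no longer applies, and Enzyme = -1.
Marker = -2 if Enzyme >= 4 else 6  [with Enzyme=-1]  = 6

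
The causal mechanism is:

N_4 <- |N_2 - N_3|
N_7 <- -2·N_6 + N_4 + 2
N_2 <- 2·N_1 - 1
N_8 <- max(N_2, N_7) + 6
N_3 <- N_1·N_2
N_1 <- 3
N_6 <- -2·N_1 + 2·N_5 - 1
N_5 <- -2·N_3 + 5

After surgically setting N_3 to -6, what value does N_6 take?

27

The intervention breaks the incoming arrows to N_3: N_3 <- N_1·N_2 no longer applies, and N_3 = -6.
N_5 = -2·N_3 + 5  [with N_3=-6]  = 17
N_6 = -2·N_1 + 2·N_5 - 1  [with N_1=3, N_5=17]  = 27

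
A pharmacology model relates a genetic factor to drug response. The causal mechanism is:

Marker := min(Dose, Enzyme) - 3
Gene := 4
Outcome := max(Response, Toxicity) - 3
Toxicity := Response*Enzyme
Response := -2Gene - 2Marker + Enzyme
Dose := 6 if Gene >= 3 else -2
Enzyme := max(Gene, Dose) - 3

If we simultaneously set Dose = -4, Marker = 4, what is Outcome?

Setting Dose = -4, Marker = 4 by intervention discards those variables' equations.
Enzyme = max(Gene, Dose) - 3  [with Gene=4, Dose=-4]  = 1
Response = -2Gene - 2Marker + Enzyme  [with Gene=4, Marker=4, Enzyme=1]  = -15
Toxicity = Response*Enzyme  [with Response=-15, Enzyme=1]  = -15
Outcome = max(Response, Toxicity) - 3  [with Response=-15, Toxicity=-15]  = -18

-18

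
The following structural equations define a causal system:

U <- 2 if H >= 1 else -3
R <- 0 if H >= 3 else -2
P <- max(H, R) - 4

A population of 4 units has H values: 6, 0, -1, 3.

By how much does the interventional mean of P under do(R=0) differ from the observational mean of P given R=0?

-2.25

do(R=0) breaks R's dependence on H. With R=0 fixed, P across the units is 2, -4, -4, -1, mean -1.75.
E[P|R=0] averages over only the 2 units with R=0 (H = 6, 3): P = 2, -1, mean 0.5.
Difference = -1.75 − 0.5 = -2.25.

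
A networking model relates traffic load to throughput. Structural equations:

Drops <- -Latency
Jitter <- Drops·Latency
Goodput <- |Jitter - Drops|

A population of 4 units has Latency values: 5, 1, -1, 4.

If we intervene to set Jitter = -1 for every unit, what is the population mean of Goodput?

2.25

do(Jitter=-1) breaks Jitter's dependence on Latency. With Jitter=-1 fixed, Goodput across the units is 4, 0, 2, 3, mean 2.25.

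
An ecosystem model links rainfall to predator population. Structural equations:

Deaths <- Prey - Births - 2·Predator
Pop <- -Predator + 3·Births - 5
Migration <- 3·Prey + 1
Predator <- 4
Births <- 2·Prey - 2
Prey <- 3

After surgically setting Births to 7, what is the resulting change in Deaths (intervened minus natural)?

The intervention breaks the incoming arrows to Births: Births <- 2·Prey - 2 no longer applies, and Births = 7.
Deaths = Prey - Births - 2·Predator  [with Prey=3, Births=7, Predator=4]  = -12
Without intervention: Births = 2·Prey - 2  [with Prey=3]  = 4; Deaths = Prey - Births - 2·Predator  [with Prey=3, Births=4, Predator=4]  = -9.
Change = -12 − (-9) = -3.

-3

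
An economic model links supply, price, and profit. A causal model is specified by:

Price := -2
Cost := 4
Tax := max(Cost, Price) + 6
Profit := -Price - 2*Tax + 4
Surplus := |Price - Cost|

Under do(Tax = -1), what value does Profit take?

8

The intervention breaks the incoming arrows to Tax: Tax := max(Cost, Price) + 6 no longer applies, and Tax = -1.
Profit = -Price - 2*Tax + 4  [with Price=-2, Tax=-1]  = 8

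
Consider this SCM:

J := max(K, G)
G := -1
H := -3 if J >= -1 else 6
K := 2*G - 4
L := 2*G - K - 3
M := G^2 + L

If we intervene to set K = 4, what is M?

-8

do(K=4) replaces the equation K := 2*G - 4 with the constant K = 4.
L = 2*G - K - 3  [with G=-1, K=4]  = -9
M = G^2 + L  [with G=-1, L=-9]  = -8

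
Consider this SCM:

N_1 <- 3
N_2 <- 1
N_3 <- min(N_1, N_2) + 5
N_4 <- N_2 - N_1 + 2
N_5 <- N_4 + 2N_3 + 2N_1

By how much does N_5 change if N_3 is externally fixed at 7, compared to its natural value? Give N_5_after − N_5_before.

2

do(N_3=7) replaces the equation N_3 <- min(N_1, N_2) + 5 with the constant N_3 = 7.
N_4 = N_2 - N_1 + 2  [with N_2=1, N_1=3]  = 0
N_5 = N_4 + 2N_3 + 2N_1  [with N_4=0, N_3=7, N_1=3]  = 20
Without intervention: N_3 = min(N_1, N_2) + 5  [with N_1=3, N_2=1]  = 6; N_4 = N_2 - N_1 + 2  [with N_2=1, N_1=3]  = 0; N_5 = N_4 + 2N_3 + 2N_1  [with N_4=0, N_3=6, N_1=3]  = 18.
Change = 20 − 18 = 2.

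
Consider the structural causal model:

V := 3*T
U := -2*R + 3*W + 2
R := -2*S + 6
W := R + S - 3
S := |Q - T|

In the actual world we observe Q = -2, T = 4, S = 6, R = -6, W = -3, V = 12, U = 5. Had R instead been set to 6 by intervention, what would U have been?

17

The intervention breaks the incoming arrows to R: R := -2*S + 6 no longer applies, and R = 6.
S = |Q - T|  [with Q=-2, T=4]  = 6
W = R + S - 3  [with R=6, S=6]  = 9
U = -2*R + 3*W + 2  [with R=6, W=9]  = 17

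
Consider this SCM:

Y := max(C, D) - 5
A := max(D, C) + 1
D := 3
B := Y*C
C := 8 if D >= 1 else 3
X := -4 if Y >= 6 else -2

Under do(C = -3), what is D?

Under do(C=-3), the mechanism C := 8 if D >= 1 else 3 is discarded; C is fixed at -3.
D is not downstream of the intervention, so its value is determined by the original equations.

3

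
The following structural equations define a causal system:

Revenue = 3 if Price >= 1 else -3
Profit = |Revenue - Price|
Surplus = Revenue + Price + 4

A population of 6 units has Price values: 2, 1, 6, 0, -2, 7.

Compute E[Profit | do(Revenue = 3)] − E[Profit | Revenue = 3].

Every unit gets Revenue=3 under the intervention. Profit values become 1, 2, 3, 3, 5, 4; E[Profit|do(Revenue=3)] = 3.
Observing Revenue=3 restricts to units where Revenue's equation naturally yields 3: Price ∈ {2, 1, 6, 7}. In that subpopulation Profit = 1, 2, 3, 4, mean 2.5.
Difference = 3 − 2.5 = 0.5.

0.5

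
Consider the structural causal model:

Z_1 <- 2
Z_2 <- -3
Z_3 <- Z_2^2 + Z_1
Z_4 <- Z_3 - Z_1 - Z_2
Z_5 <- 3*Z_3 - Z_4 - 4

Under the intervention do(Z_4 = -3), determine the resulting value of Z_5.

Intervening sets Z_4 = -3 and removes its equation (Z_4 <- Z_3 - Z_1 - Z_2).
Z_3 = Z_2^2 + Z_1  [with Z_2=-3, Z_1=2]  = 11
Z_5 = 3*Z_3 - Z_4 - 4  [with Z_3=11, Z_4=-3]  = 32

32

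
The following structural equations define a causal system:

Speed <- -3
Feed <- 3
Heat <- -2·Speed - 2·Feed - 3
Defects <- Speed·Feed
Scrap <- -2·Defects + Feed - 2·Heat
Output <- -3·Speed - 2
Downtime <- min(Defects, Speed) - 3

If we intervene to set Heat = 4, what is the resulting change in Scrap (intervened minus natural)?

-14

do(Heat=4) replaces the equation Heat <- -2·Speed - 2·Feed - 3 with the constant Heat = 4.
Defects = Speed·Feed  [with Speed=-3, Feed=3]  = -9
Scrap = -2·Defects + Feed - 2·Heat  [with Defects=-9, Feed=3, Heat=4]  = 13
Without intervention: Heat = -2·Speed - 2·Feed - 3  [with Speed=-3, Feed=3]  = -3; Defects = Speed·Feed  [with Speed=-3, Feed=3]  = -9; Scrap = -2·Defects + Feed - 2·Heat  [with Defects=-9, Feed=3, Heat=-3]  = 27.
Change = 13 − 27 = -14.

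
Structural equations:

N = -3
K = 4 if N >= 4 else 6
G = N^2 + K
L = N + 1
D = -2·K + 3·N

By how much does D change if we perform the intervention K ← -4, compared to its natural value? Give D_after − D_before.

20

do(K=-4) replaces the equation K = 4 if N >= 4 else 6 with the constant K = -4.
D = -2·K + 3·N  [with K=-4, N=-3]  = -1
Without intervention: K = 4 if N >= 4 else 6  [with N=-3]  = 6; D = -2·K + 3·N  [with K=6, N=-3]  = -21.
Change = -1 − (-21) = 20.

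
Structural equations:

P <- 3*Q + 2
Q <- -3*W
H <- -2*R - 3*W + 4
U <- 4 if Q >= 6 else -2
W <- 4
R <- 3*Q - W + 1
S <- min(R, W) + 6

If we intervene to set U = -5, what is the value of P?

Under do(U=-5), the mechanism U <- 4 if Q >= 6 else -2 is discarded; U is fixed at -5.
Since P is not a descendant of the intervened variable, it is unaffected.
Q = -3*W  [with W=4]  = -12
P = 3*Q + 2  [with Q=-12]  = -34

-34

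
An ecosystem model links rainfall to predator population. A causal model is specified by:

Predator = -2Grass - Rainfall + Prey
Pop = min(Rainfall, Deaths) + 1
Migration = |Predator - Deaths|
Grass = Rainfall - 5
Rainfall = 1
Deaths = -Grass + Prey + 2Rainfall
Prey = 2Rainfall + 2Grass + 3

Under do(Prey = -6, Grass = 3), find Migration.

Setting Prey = -6, Grass = 3 by intervention discards those variables' equations.
Predator = -2Grass - Rainfall + Prey  [with Grass=3, Rainfall=1, Prey=-6]  = -13
Deaths = -Grass + Prey + 2Rainfall  [with Grass=3, Prey=-6, Rainfall=1]  = -7
Migration = |Predator - Deaths|  [with Predator=-13, Deaths=-7]  = 6

6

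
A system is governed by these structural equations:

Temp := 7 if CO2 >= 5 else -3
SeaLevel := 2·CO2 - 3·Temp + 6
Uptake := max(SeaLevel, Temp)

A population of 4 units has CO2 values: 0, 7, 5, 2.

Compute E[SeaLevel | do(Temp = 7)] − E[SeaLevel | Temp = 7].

do(Temp=7) breaks Temp's dependence on CO2. With Temp=7 fixed, SeaLevel across the units is -15, -1, -5, -11, mean -8.
E[SeaLevel|Temp=7] averages over only the 2 units with Temp=7 (CO2 = 7, 5): SeaLevel = -1, -5, mean -3.
Difference = -8 − (-3) = -5.

-5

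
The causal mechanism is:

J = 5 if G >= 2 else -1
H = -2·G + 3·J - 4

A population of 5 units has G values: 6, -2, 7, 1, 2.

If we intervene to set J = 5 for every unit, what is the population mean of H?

5.4

do(J=5) breaks J's dependence on G. With J=5 fixed, H across the units is -1, 15, -3, 9, 7, mean 5.4.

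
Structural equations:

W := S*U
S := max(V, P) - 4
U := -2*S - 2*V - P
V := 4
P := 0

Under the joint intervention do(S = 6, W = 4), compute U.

-20

The joint intervention fixes S = 6, W = 4, removing each variable's own equation.
U = -2*S - 2*V - P  [with S=6, V=4, P=0]  = -20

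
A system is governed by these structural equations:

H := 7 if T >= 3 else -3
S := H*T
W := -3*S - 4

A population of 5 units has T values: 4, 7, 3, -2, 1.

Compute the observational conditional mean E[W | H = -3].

Observing H=-3 restricts to units where H's equation naturally yields -3: T ∈ {-2, 1}. In that subpopulation W = -22, 5, mean -8.5.

-8.5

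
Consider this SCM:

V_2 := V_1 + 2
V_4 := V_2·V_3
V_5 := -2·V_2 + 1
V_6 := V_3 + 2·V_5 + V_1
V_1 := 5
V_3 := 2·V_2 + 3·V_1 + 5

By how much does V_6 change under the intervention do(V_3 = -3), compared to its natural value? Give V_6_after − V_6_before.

-37

The intervention breaks the incoming arrows to V_3: V_3 := 2·V_2 + 3·V_1 + 5 no longer applies, and V_3 = -3.
V_2 = V_1 + 2  [with V_1=5]  = 7
V_5 = -2·V_2 + 1  [with V_2=7]  = -13
V_6 = V_3 + 2·V_5 + V_1  [with V_3=-3, V_5=-13, V_1=5]  = -24
Without intervention: V_2 = V_1 + 2  [with V_1=5]  = 7; V_3 = 2·V_2 + 3·V_1 + 5  [with V_2=7, V_1=5]  = 34; V_5 = -2·V_2 + 1  [with V_2=7]  = -13; V_6 = V_3 + 2·V_5 + V_1  [with V_3=34, V_5=-13, V_1=5]  = 13.
Change = -24 − 13 = -37.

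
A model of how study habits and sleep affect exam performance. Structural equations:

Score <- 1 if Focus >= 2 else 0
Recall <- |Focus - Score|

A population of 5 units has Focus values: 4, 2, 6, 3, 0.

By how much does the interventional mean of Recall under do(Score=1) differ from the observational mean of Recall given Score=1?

-0.35

do(Score=1) breaks Score's dependence on Focus. With Score=1 fixed, Recall across the units is 3, 1, 5, 2, 1, mean 2.4.
Observing Score=1 restricts to units where Score's equation naturally yields 1: Focus ∈ {4, 2, 6, 3}. In that subpopulation Recall = 3, 1, 5, 2, mean 2.75.
Difference = 2.4 − 2.75 = -0.35.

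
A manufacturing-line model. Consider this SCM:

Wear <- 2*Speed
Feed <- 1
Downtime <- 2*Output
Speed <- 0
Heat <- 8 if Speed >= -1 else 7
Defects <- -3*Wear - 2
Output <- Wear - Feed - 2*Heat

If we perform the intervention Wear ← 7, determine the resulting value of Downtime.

The intervention breaks the incoming arrows to Wear: Wear <- 2*Speed no longer applies, and Wear = 7.
Heat = 8 if Speed >= -1 else 7  [with Speed=0]  = 8
Output = Wear - Feed - 2*Heat  [with Wear=7, Feed=1, Heat=8]  = -10
Downtime = 2*Output  [with Output=-10]  = -20

-20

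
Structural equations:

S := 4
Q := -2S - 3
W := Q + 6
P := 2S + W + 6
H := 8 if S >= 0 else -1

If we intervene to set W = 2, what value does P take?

16

The intervention breaks the incoming arrows to W: W := Q + 6 no longer applies, and W = 2.
P = 2S + W + 6  [with S=4, W=2]  = 16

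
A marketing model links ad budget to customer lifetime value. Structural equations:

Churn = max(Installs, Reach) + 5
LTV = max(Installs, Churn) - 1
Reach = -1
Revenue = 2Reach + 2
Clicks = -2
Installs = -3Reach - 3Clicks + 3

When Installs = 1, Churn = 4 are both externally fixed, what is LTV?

3

Setting Installs = 1, Churn = 4 by intervention discards those variables' equations.
LTV = max(Installs, Churn) - 1  [with Installs=1, Churn=4]  = 3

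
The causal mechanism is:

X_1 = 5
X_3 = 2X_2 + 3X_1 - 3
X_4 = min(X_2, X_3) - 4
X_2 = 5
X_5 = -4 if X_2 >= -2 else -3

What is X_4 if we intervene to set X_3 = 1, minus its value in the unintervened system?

The intervention breaks the incoming arrows to X_3: X_3 = 2X_2 + 3X_1 - 3 no longer applies, and X_3 = 1.
X_4 = min(X_2, X_3) - 4  [with X_2=5, X_3=1]  = -3
Without intervention: X_3 = 2X_2 + 3X_1 - 3  [with X_2=5, X_1=5]  = 22; X_4 = min(X_2, X_3) - 4  [with X_2=5, X_3=22]  = 1.
Change = -3 − 1 = -4.

-4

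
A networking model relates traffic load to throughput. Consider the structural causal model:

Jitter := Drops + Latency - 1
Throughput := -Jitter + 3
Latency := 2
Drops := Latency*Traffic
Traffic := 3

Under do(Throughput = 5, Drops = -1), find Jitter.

0

Under do(Throughput = 5, Drops = -1), each intervened variable's structural equation is replaced by its fixed value.
Jitter = Drops + Latency - 1  [with Drops=-1, Latency=2]  = 0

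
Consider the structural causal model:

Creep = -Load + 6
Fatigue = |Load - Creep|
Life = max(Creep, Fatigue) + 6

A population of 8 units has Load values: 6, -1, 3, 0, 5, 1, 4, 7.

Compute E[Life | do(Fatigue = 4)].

do(Fatigue=4) breaks Fatigue's dependence on Load. With Fatigue=4 fixed, Life across the units is 10, 13, 10, 12, 10, 11, 10, 10, mean 10.75.

10.75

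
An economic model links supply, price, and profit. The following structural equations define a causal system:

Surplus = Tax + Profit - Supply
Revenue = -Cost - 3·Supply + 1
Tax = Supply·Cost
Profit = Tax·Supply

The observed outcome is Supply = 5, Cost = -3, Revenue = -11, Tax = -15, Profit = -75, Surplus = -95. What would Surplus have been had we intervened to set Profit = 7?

-13

The intervention breaks the incoming arrows to Profit: Profit = Tax·Supply no longer applies, and Profit = 7.
Tax = Supply·Cost  [with Supply=5, Cost=-3]  = -15
Surplus = Tax + Profit - Supply  [with Tax=-15, Profit=7, Supply=5]  = -13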